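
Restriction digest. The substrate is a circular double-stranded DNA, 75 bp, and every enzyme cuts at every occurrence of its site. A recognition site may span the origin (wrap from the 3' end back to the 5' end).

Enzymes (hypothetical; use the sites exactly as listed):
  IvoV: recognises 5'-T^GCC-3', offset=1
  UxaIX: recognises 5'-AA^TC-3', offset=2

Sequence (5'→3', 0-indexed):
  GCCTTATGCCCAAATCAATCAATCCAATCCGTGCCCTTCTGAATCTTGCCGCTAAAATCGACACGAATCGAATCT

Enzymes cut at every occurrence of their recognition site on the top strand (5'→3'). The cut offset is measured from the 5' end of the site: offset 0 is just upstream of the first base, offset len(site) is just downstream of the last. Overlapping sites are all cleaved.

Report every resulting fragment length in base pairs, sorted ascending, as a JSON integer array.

[3,4,4,4,5,5,5,7,7,10,10,11]

Site scan:
  IvoV TGCC/1: at [6, 31, 46, 74] ⇒ [0, 7, 32, 47]
  UxaIX AATC/2: at [12, 16, 20, 25, 41, 55, 65, 70] ⇒ [14, 18, 22, 27, 43, 57, 67, 72]

Pooled cuts: [0, 7, 14, 18, 22, 27, 32, 43, 47, 57, 67, 72]

Fragments:
  0→7: 7 bp
  7→14: 7 bp
  14→18: 4 bp
  18→22: 4 bp
  22→27: 5 bp
  27→32: 5 bp
  32→43: 11 bp
  43→47: 4 bp
  47→57: 10 bp
  57→67: 10 bp
  67→72: 5 bp
  72→0 (wrap): 75-72+0 = 3 bp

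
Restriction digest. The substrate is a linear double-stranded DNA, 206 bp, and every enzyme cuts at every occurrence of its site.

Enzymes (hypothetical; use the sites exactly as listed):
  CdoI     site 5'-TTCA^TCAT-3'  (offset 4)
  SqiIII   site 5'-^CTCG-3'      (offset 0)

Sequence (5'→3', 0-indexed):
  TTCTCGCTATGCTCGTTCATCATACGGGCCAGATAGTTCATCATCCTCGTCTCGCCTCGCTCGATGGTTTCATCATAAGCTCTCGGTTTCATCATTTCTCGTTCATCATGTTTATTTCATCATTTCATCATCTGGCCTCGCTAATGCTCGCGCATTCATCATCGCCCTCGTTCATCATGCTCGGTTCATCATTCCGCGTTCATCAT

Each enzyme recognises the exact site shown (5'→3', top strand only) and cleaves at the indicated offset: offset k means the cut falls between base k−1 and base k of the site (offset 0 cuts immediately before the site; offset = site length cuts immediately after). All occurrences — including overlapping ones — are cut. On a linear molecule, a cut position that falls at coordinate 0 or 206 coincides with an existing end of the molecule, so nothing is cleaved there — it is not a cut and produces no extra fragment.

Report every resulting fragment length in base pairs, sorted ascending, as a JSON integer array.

[2,4,4,5,5,5,5,6,8,8,8,8,8,9,9,9,9,10,10,12,13,14,14,21]

Site scan:
  CdoI TTCATCAT/4: at [15, 36, 68, 87, 101, 115, 123, 154, 170, 184, 198] ⇒ [19, 40, 72, 91, 105, 119, 127, 158, 174, 188, 202]
  SqiIII CTCG/0: at [2, 11, 45, 50, 55, 59, 81, 97, 136, 146, 166, 179] ⇒ [2, 11, 45, 50, 55, 59, 81, 97, 136, 146, 166, 179]

Pooled cuts: [2, 11, 19, 40, 45, 50, 55, 59, 72, 81, 91, 97, 105, 119, 127, 136, 146, 158, 166, 174, 179, 188, 202]

Fragment lengths:
  [0,2): 2 bp
  [2,11): 9 bp
  [11,19): 8 bp
  [19,40): 21 bp
  [40,45): 5 bp
  [45,50): 5 bp
  [50,55): 5 bp
  [55,59): 4 bp
  [59,72): 13 bp
  [72,81): 9 bp
  [81,91): 10 bp
  [91,97): 6 bp
  [97,105): 8 bp
  [105,119): 14 bp
  [119,127): 8 bp
  [127,136): 9 bp
  [136,146): 10 bp
  [146,158): 12 bp
  [158,166): 8 bp
  [166,174): 8 bp
  [174,179): 5 bp
  [179,188): 9 bp
  [188,202): 14 bp
  [202,206): 4 bp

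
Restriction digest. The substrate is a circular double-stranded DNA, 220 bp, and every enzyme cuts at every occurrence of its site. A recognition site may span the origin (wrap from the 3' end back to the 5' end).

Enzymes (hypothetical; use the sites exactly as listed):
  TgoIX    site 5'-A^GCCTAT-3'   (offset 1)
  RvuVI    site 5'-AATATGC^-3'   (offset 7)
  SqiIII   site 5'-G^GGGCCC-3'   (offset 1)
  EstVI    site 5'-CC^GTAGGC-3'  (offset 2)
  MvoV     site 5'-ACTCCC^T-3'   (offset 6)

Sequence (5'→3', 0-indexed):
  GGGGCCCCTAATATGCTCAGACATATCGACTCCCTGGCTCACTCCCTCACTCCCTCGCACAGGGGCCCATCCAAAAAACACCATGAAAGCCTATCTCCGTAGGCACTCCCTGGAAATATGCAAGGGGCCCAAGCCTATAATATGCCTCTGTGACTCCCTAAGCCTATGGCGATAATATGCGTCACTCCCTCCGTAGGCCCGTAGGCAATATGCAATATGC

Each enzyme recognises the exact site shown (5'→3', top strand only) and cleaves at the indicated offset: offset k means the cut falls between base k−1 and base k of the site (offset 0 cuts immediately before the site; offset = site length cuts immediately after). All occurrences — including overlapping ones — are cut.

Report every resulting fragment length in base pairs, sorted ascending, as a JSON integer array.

[1,3,3,3,7,8,8,8,8,9,10,11,12,12,13,13,13,15,18,19,26]

Scan for sites:
  TgoIX (AGCCTAT, off=1): starts [87, 131, 160] → cuts [88, 132, 161]
  RvuVI (AATATGC, off=7): starts [9, 114, 138, 173, 206, 213] → cuts [0, 16, 121, 145, 180, 213]
  SqiIII (GGGGCCC, off=1): starts [0, 61, 123] → cuts [1, 62, 124]
  EstVI (CCGTAGGC, off=2): starts [96, 190, 198] → cuts [98, 192, 200]
  MvoV (ACTCCCT, off=6): starts [28, 40, 48, 104, 152, 183] → cuts [34, 46, 54, 110, 158, 189]

All cut coordinates (distinct, sorted): [0, 1, 16, 34, 46, 54, 62, 88, 98, 110, 121, 124, 132, 145, 158, 161, 180, 189, 192, 200, 213]

Fragments:
  0→1: 1 bp
  1→16: 15 bp
  16→34: 18 bp
  34→46: 12 bp
  46→54: 8 bp
  54→62: 8 bp
  62→88: 26 bp
  88→98: 10 bp
  98→110: 12 bp
  110→121: 11 bp
  121→124: 3 bp
  124→132: 8 bp
  132→145: 13 bp
  145→158: 13 bp
  158→161: 3 bp
  161→180: 19 bp
  180→189: 9 bp
  189→192: 3 bp
  192→200: 8 bp
  200→213: 13 bp
  213→0 (wrap): 220-213+0 = 7 bp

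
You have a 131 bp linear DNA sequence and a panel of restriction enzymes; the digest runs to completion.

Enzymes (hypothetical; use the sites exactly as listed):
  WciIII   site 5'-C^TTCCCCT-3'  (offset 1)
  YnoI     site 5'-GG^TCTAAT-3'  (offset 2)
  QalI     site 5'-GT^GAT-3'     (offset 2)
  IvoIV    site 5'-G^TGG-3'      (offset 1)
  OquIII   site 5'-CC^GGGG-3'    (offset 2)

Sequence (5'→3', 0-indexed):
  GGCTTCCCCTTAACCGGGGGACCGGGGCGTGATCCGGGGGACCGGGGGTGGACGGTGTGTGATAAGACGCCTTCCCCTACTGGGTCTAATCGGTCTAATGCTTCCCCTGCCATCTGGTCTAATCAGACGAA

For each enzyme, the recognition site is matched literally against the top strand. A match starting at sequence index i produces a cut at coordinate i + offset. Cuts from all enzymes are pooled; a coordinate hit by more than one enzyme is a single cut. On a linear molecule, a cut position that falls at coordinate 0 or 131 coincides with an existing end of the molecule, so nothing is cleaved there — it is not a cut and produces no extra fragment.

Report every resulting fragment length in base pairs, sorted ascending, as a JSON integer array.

[3,5,5,7,8,8,8,9,11,12,12,13,14,16]

Scan for sites:
  WciIII CTTCCCCT/1: at [2, 70, 100] ⇒ [3, 71, 101]
  YnoI GGTCTAAT/2: at [82, 91, 115] ⇒ [84, 93, 117]
  QalI GTGAT/2: at [28, 58] ⇒ [30, 60]
  IvoIV GTGG/1: at [47] ⇒ [48]
  OquIII CCGGGG/2: at [13, 21, 33, 41] ⇒ [15, 23, 35, 43]

All cut coordinates (distinct, sorted): [3, 15, 23, 30, 35, 43, 48, 60, 71, 84, 93, 101, 117]

Fragments:
  [0,3): 3 bp
  [3,15): 12 bp
  [15,23): 8 bp
  [23,30): 7 bp
  [30,35): 5 bp
  [35,43): 8 bp
  [43,48): 5 bp
  [48,60): 12 bp
  [60,71): 11 bp
  [71,84): 13 bp
  [84,93): 9 bp
  [93,101): 8 bp
  [101,117): 16 bp
  [117,131): 14 bp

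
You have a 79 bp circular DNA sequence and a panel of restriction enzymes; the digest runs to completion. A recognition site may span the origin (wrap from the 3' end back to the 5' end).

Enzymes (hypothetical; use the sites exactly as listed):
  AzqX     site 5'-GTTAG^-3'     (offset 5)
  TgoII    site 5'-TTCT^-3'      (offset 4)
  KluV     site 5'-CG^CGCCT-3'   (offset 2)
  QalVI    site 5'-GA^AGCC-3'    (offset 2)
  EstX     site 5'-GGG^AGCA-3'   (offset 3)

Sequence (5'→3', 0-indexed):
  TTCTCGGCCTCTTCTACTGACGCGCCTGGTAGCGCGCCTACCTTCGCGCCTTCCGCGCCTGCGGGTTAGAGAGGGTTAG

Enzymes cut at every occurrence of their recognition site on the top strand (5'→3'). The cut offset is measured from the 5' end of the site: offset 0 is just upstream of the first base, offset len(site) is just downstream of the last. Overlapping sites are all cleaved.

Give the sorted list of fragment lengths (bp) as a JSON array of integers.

Site scan:
  AzqX (GTTAG, off=5): starts [64, 74] → cuts [0, 69]
  TgoII (TTCT, off=4): starts [0, 11] → cuts [4, 15]
  KluV (CGCGCCT, off=2): starts [20, 32, 44, 53] → cuts [22, 34, 46, 55]
  QalVI (GAAGCC, off=2): no sites
  EstX (GGGAGCA, off=3): no sites

All cut coordinates (distinct, sorted): [0, 4, 15, 22, 34, 46, 55, 69]

Fragment lengths:
  0→4: 4 bp
  4→15: 11 bp
  15→22: 7 bp
  22→34: 12 bp
  34→46: 12 bp
  46→55: 9 bp
  55→69: 14 bp
  69→0 (wrap): 79-69+0 = 10 bp

[4,7,9,10,11,12,12,14]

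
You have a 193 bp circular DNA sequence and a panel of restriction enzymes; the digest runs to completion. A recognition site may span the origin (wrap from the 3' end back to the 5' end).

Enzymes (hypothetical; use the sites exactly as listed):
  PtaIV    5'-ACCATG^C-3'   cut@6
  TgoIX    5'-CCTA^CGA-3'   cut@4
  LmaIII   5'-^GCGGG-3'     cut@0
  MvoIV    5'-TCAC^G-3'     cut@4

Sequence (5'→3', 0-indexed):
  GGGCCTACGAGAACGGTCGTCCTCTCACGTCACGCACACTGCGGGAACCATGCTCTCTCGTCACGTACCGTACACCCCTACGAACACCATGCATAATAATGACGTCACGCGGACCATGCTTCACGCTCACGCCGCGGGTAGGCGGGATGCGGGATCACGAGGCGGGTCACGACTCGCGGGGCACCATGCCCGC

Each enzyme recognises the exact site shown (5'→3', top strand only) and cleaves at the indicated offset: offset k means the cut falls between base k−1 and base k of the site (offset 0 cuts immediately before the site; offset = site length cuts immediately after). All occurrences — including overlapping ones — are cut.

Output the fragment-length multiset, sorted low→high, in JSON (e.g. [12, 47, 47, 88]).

[3,3,3,5,5,6,6,7,7,8,9,9,10,10,11,12,12,13,16,17,21]

Scan for sites:
  PtaIV ACCATGC/6: at [46, 85, 112, 182] ⇒ [52, 91, 118, 188]
  TgoIX CCTACGA/4: at [3, 76] ⇒ [7, 80]
  LmaIII GCGGG/0: at [40, 133, 141, 148, 161, 175, 191] ⇒ [40, 133, 141, 148, 161, 175, 191]
  MvoIV TCACG/4: at [24, 29, 60, 104, 120, 126, 154, 166] ⇒ [28, 33, 64, 108, 124, 130, 158, 170]

All cut coordinates (distinct, sorted): [7, 28, 33, 40, 52, 64, 80, 91, 108, 118, 124, 130, 133, 141, 148, 158, 161, 170, 175, 188, 191]

Fragments:
  7→28: 21 bp
  28→33: 5 bp
  33→40: 7 bp
  40→52: 12 bp
  52→64: 12 bp
  64→80: 16 bp
  80→91: 11 bp
  91→108: 17 bp
  108→118: 10 bp
  118→124: 6 bp
  124→130: 6 bp
  130→133: 3 bp
  133→141: 8 bp
  141→148: 7 bp
  148→158: 10 bp
  158→161: 3 bp
  161→170: 9 bp
  170→175: 5 bp
  175→188: 13 bp
  188→191: 3 bp
  191→7 (wrap): 193-191+7 = 9 bp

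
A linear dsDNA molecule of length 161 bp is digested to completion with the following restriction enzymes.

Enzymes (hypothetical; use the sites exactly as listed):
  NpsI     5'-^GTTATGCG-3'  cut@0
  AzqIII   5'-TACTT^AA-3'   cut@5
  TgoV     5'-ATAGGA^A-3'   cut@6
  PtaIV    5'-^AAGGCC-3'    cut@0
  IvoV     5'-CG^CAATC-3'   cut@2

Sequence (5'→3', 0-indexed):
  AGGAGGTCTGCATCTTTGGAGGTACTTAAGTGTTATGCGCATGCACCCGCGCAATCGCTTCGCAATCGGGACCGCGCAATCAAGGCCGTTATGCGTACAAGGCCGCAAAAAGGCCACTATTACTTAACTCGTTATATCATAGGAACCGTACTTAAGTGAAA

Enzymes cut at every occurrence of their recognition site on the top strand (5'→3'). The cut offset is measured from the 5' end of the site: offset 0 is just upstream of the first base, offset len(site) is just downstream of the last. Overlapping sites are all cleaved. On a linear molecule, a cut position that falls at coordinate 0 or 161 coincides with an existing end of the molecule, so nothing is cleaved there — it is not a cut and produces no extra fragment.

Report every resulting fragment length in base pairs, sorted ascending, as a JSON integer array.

[4,5,6,8,9,11,11,11,14,16,19,20,27]

Scan for sites:
  NpsI GTTATGCG/0: at [31, 87] ⇒ [31, 87]
  AzqIII TACTTAA/5: at [22, 120, 148] ⇒ [27, 125, 153]
  TgoV ATAGGAA/6: at [138] ⇒ [144]
  PtaIV AAGGCC/0: at [81, 98, 109] ⇒ [81, 98, 109]
  IvoV CGCAATC/2: at [49, 60, 74] ⇒ [51, 62, 76]

All cut coordinates (distinct, sorted): [27, 31, 51, 62, 76, 81, 87, 98, 109, 125, 144, 153]

Fragments:
  [0,27): 27 bp
  [27,31): 4 bp
  [31,51): 20 bp
  [51,62): 11 bp
  [62,76): 14 bp
  [76,81): 5 bp
  [81,87): 6 bp
  [87,98): 11 bp
  [98,109): 11 bp
  [109,125): 16 bp
  [125,144): 19 bp
  [144,153): 9 bp
  [153,161): 8 bp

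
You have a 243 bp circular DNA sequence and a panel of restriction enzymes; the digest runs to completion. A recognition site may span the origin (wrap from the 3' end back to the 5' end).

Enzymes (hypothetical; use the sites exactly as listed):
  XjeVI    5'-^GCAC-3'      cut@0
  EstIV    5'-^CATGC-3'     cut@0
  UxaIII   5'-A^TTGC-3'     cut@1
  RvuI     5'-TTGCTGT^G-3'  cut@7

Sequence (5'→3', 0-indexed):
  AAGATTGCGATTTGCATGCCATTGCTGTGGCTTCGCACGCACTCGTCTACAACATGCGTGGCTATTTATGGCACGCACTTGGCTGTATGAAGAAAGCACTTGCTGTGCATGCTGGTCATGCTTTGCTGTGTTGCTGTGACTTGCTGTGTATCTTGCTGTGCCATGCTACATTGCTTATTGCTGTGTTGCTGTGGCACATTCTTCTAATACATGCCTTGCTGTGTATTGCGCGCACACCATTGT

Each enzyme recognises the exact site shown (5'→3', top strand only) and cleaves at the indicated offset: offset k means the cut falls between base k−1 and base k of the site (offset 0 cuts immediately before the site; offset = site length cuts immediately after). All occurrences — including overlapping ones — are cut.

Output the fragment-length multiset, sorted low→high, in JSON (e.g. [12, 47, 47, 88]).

[1,1,2,3,4,4,6,6,7,7,7,7,8,8,9,9,10,10,11,12,13,13,14,16,16,18,21]

Scan for sites:
  XjeVI (GCAC, off=0): starts [34, 38, 70, 74, 95, 193, 231] → cuts [34, 38, 70, 74, 95, 193, 231]
  EstIV (CATGC, off=0): starts [14, 52, 107, 116, 161, 209] → cuts [14, 52, 107, 116, 161, 209]
  UxaIII (ATTGC, off=1): starts [3, 20, 169, 176, 224] → cuts [4, 21, 170, 177, 225]
  RvuI (TTGCTGTG, off=7): starts [21, 99, 122, 130, 140, 152, 177, 185, 215] → cuts [28, 106, 129, 137, 147, 159, 184, 192, 222]

Pooled cuts: [4, 14, 21, 28, 34, 38, 52, 70, 74, 95, 106, 107, 116, 129, 137, 147, 159, 161, 170, 177, 184, 192, 193, 209, 222, 225, 231]

Fragment lengths:
  4→14: 10 bp
  14→21: 7 bp
  21→28: 7 bp
  28→34: 6 bp
  34→38: 4 bp
  38→52: 14 bp
  52→70: 18 bp
  70→74: 4 bp
  74→95: 21 bp
  95→106: 11 bp
  106→107: 1 bp
  107→116: 9 bp
  116→129: 13 bp
  129→137: 8 bp
  137→147: 10 bp
  147→159: 12 bp
  159→161: 2 bp
  161→170: 9 bp
  170→177: 7 bp
  177→184: 7 bp
  184→192: 8 bp
  192→193: 1 bp
  193→209: 16 bp
  209→222: 13 bp
  222→225: 3 bp
  225→231: 6 bp
  231→4 (wrap): 243-231+4 = 16 bp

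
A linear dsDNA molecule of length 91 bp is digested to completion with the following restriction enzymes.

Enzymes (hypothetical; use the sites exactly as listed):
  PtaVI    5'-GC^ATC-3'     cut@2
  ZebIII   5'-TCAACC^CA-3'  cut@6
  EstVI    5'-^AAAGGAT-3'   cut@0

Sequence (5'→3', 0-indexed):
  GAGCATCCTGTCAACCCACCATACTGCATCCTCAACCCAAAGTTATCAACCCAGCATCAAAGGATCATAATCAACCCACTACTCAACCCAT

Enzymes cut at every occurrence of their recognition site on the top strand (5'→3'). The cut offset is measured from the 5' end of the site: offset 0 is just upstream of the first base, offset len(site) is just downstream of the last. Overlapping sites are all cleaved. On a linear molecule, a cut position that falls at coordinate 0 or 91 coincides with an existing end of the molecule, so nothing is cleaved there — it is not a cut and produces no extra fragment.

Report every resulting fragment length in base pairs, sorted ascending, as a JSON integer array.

Scan for sites:
  PtaVI (GCATC, off=2): starts [2, 25, 53] → cuts [4, 27, 55]
  ZebIII (TCAACCCA, off=6): starts [10, 31, 45, 70, 82] → cuts [16, 37, 51, 76, 88]
  EstVI (AAAGGAT, off=0): starts [58] → cuts [58]

All cut coordinates (distinct, sorted): [4, 16, 27, 37, 51, 55, 58, 76, 88]

Fragments:
  [0,4): 4 bp
  [4,16): 12 bp
  [16,27): 11 bp
  [27,37): 10 bp
  [37,51): 14 bp
  [51,55): 4 bp
  [55,58): 3 bp
  [58,76): 18 bp
  [76,88): 12 bp
  [88,91): 3 bp

[3,3,4,4,10,11,12,12,14,18]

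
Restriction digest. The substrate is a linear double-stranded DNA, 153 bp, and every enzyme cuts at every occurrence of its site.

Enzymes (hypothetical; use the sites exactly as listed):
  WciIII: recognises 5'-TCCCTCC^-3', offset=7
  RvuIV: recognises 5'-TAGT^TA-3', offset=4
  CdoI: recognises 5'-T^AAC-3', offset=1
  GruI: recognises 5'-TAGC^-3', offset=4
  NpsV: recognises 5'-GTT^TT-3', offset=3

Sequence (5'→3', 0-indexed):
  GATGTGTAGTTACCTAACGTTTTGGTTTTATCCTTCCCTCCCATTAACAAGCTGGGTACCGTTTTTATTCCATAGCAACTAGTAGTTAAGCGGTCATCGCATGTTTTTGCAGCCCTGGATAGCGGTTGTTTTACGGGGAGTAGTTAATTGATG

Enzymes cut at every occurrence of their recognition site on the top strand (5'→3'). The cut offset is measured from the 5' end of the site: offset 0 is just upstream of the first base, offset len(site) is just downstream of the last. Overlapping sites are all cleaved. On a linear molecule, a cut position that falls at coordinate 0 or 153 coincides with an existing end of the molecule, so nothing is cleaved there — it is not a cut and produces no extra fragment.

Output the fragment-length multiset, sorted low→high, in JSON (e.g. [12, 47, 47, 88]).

[4,5,6,6,7,9,10,10,13,14,14,18,18,19]

Site scan:
  WciIII TCCCTCC/7: at [34] ⇒ [41]
  RvuIV TAGTTA/4: at [6, 82, 140] ⇒ [10, 86, 144]
  CdoI TAAC/1: at [14, 44] ⇒ [15, 45]
  GruI TAGC/4: at [72, 119] ⇒ [76, 123]
  NpsV GTTTT/3: at [18, 24, 60, 102, 127] ⇒ [21, 27, 63, 105, 130]

All cut coordinates (distinct, sorted): [10, 15, 21, 27, 41, 45, 63, 76, 86, 105, 123, 130, 144]

Fragments:
  [0,10): 10 bp
  [10,15): 5 bp
  [15,21): 6 bp
  [21,27): 6 bp
  [27,41): 14 bp
  [41,45): 4 bp
  [45,63): 18 bp
  [63,76): 13 bp
  [76,86): 10 bp
  [86,105): 19 bp
  [105,123): 18 bp
  [123,130): 7 bp
  [130,144): 14 bp
  [144,153): 9 bp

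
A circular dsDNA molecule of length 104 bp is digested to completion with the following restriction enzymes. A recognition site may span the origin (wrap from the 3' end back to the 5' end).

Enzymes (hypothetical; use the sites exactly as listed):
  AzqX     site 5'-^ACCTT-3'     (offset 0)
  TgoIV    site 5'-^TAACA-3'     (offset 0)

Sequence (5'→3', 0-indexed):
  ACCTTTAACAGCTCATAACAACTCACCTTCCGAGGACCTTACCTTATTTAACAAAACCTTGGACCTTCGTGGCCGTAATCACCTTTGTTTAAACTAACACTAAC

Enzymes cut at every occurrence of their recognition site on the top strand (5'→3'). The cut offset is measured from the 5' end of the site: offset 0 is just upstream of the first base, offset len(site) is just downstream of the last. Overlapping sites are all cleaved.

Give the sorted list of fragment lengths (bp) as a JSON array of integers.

Per-enzyme occurrences:
  AzqX (ACCTT, off=0): starts [0, 24, 35, 40, 55, 62, 80] → cuts [0, 24, 35, 40, 55, 62, 80]
  TgoIV (TAACA, off=0): starts [5, 15, 48, 94, 100] → cuts [5, 15, 48, 94, 100]

Pooled cuts: [0, 5, 15, 24, 35, 40, 48, 55, 62, 80, 94, 100]

Fragment lengths:
  0→5: 5 bp
  5→15: 10 bp
  15→24: 9 bp
  24→35: 11 bp
  35→40: 5 bp
  40→48: 8 bp
  48→55: 7 bp
  55→62: 7 bp
  62→80: 18 bp
  80→94: 14 bp
  94→100: 6 bp
  100→0 (wrap): 104-100+0 = 4 bp

[4,5,5,6,7,7,8,9,10,11,14,18]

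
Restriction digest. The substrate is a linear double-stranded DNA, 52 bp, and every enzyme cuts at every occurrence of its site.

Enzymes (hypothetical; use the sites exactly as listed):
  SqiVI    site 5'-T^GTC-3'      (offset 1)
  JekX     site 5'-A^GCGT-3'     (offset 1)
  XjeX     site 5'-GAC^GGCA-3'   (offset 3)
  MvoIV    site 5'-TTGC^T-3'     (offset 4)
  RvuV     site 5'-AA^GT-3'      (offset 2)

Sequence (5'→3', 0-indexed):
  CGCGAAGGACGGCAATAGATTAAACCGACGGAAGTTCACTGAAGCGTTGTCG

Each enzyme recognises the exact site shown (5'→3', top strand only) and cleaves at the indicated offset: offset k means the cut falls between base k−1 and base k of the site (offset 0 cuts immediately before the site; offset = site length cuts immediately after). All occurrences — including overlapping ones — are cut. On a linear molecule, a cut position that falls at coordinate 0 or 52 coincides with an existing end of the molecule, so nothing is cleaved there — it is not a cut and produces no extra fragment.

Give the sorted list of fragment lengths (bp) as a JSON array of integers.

Per-enzyme occurrences:
  SqiVI TGTC/1: at [47] ⇒ [48]
  JekX AGCGT/1: at [42] ⇒ [43]
  XjeX GACGGCA/3: at [7] ⇒ [10]
  MvoIV (TTGCT, off=4): no sites
  RvuV AAGT/2: at [31] ⇒ [33]

Pooled cuts: [10, 33, 43, 48]

Fragment lengths:
  [0,10): 10 bp
  [10,33): 23 bp
  [33,43): 10 bp
  [43,48): 5 bp
  [48,52): 4 bp

[4,5,10,10,23]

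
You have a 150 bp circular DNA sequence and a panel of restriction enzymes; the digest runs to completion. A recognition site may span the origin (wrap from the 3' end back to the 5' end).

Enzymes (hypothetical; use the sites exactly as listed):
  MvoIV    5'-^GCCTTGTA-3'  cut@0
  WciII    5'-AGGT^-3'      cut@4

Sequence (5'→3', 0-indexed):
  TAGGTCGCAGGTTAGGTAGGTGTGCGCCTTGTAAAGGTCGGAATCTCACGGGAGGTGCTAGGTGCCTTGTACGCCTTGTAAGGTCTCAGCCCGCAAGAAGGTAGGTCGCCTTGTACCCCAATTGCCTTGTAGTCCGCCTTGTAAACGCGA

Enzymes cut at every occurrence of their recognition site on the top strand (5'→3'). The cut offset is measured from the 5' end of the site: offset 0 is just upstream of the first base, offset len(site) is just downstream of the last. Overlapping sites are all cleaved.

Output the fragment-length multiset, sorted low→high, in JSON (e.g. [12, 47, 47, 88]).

[1,4,4,4,5,7,7,9,12,12,13,16,18,18,20]

Scan for sites:
  MvoIV GCCTTGTA/0: at [25, 63, 72, 107, 123, 135] ⇒ [25, 63, 72, 107, 123, 135]
  WciII AGGT/4: at [1, 8, 13, 17, 34, 52, 59, 80, 98, 102] ⇒ [5, 12, 17, 21, 38, 56, 63, 84, 102, 106]

All cut coordinates (distinct, sorted): [5, 12, 17, 21, 25, 38, 56, 63, 72, 84, 102, 106, 107, 123, 135]

Fragments:
  5→12: 7 bp
  12→17: 5 bp
  17→21: 4 bp
  21→25: 4 bp
  25→38: 13 bp
  38→56: 18 bp
  56→63: 7 bp
  63→72: 9 bp
  72→84: 12 bp
  84→102: 18 bp
  102→106: 4 bp
  106→107: 1 bp
  107→123: 16 bp
  123→135: 12 bp
  135→5 (wrap): 150-135+5 = 20 bp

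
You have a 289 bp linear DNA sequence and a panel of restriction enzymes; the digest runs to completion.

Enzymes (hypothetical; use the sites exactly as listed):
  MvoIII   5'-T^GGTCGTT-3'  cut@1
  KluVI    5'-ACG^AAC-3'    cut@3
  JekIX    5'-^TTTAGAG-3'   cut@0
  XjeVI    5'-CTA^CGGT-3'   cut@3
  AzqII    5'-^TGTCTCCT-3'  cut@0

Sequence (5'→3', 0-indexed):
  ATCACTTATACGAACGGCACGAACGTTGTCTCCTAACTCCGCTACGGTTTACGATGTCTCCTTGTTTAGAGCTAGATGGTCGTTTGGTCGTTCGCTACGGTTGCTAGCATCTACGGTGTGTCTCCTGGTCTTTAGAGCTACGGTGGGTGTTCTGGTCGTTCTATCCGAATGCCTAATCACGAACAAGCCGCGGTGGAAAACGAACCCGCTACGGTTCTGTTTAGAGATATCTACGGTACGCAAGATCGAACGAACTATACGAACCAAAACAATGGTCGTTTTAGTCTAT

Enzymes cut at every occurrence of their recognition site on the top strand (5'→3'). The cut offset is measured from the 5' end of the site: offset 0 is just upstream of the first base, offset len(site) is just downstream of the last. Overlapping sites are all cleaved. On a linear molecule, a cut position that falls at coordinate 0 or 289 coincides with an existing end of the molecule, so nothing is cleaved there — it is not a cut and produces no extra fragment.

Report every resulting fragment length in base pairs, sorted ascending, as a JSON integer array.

Per-enzyme occurrences:
  MvoIII (TGGTCGTT, off=1): starts [76, 84, 152, 272] → cuts [77, 85, 153, 273]
  KluVI (ACGAAC, off=3): starts [9, 18, 178, 199, 249, 258] → cuts [12, 21, 181, 202, 252, 261]
  JekIX (TTTAGAG, off=0): starts [64, 130, 219] → cuts [64, 130, 219]
  XjeVI (CTACGGT, off=3): starts [41, 94, 110, 137, 208, 230] → cuts [44, 97, 113, 140, 211, 233]
  AzqII (TGTCTCCT, off=0): starts [26, 54, 118] → cuts [26, 54, 118]

All cut coordinates (distinct, sorted): [12, 21, 26, 44, 54, 64, 77, 85, 97, 113, 118, 130, 140, 153, 181, 202, 211, 219, 233, 252, 261, 273]

Fragments:
  [0,12): 12 bp
  [12,21): 9 bp
  [21,26): 5 bp
  [26,44): 18 bp
  [44,54): 10 bp
  [54,64): 10 bp
  [64,77): 13 bp
  [77,85): 8 bp
  [85,97): 12 bp
  [97,113): 16 bp
  [113,118): 5 bp
  [118,130): 12 bp
  [130,140): 10 bp
  [140,153): 13 bp
  [153,181): 28 bp
  [181,202): 21 bp
  [202,211): 9 bp
  [211,219): 8 bp
  [219,233): 14 bp
  [233,252): 19 bp
  [252,261): 9 bp
  [261,273): 12 bp
  [273,289): 16 bp

[5,5,8,8,9,9,9,10,10,10,12,12,12,12,13,13,14,16,16,18,19,21,28]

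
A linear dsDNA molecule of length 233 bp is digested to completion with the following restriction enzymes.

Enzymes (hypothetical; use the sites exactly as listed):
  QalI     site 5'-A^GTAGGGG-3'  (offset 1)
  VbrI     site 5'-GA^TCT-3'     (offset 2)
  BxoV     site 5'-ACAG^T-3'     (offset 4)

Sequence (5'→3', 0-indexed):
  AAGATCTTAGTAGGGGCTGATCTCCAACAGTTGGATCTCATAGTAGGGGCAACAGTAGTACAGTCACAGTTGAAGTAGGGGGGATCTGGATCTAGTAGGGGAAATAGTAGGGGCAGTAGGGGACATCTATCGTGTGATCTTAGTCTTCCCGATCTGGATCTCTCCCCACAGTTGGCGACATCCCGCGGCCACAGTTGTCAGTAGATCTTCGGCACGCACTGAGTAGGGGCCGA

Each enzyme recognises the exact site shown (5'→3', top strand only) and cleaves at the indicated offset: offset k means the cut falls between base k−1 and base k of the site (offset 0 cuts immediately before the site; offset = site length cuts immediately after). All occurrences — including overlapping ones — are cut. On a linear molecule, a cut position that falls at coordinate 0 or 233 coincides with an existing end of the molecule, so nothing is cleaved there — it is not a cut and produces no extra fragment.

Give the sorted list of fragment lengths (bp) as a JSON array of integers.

Scan for sites:
  QalI AGTAGGGG/1: at [8, 41, 73, 93, 105, 114, 221] ⇒ [9, 42, 74, 94, 106, 115, 222]
  VbrI GATCT/2: at [2, 18, 33, 82, 88, 135, 150, 156, 203] ⇒ [4, 20, 35, 84, 90, 137, 152, 158, 205]
  BxoV ACAGT/4: at [26, 51, 59, 65, 167, 190] ⇒ [30, 55, 63, 69, 171, 194]

All cut coordinates (distinct, sorted): [4, 9, 20, 30, 35, 42, 55, 63, 69, 74, 84, 90, 94, 106, 115, 137, 152, 158, 171, 194, 205, 222]

Fragments:
  [0,4): 4 bp
  [4,9): 5 bp
  [9,20): 11 bp
  [20,30): 10 bp
  [30,35): 5 bp
  [35,42): 7 bp
  [42,55): 13 bp
  [55,63): 8 bp
  [63,69): 6 bp
  [69,74): 5 bp
  [74,84): 10 bp
  [84,90): 6 bp
  [90,94): 4 bp
  [94,106): 12 bp
  [106,115): 9 bp
  [115,137): 22 bp
  [137,152): 15 bp
  [152,158): 6 bp
  [158,171): 13 bp
  [171,194): 23 bp
  [194,205): 11 bp
  [205,222): 17 bp
  [222,233): 11 bp

[4,4,5,5,5,6,6,6,7,8,9,10,10,11,11,11,12,13,13,15,17,22,23]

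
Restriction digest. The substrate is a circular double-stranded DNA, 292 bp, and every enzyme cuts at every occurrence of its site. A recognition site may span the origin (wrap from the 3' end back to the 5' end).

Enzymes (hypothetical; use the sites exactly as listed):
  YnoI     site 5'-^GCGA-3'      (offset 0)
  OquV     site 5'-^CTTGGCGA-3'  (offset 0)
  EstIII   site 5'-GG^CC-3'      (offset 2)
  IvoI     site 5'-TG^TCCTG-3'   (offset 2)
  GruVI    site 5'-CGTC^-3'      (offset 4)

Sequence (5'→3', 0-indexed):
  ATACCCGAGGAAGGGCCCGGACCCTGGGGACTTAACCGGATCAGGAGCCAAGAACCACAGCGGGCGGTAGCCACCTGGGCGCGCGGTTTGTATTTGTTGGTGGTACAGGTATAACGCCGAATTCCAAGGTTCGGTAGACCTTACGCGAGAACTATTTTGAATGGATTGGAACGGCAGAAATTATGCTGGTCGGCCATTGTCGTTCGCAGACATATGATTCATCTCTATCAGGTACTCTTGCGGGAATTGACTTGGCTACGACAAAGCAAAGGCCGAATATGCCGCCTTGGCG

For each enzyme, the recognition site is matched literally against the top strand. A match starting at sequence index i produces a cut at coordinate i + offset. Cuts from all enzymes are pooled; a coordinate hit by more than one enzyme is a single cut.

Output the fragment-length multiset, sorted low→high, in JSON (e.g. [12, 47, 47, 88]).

[4,13,18,49,79,129]

Site scan:
  YnoI GCGA/0: at [144, 289] ⇒ [144, 289]
  OquV CTTGGCGA/0: at [285] ⇒ [285]
  EstIII GGCC/2: at [13, 191, 270] ⇒ [15, 193, 272]
  IvoI (TGTCCTG, off=2): no sites
  GruVI (CGTC, off=4): no sites

All cut coordinates (distinct, sorted): [15, 144, 193, 272, 285, 289]

Fragments:
  15→144: 129 bp
  144→193: 49 bp
  193→272: 79 bp
  272→285: 13 bp
  285→289: 4 bp
  289→15 (wrap): 292-289+15 = 18 bp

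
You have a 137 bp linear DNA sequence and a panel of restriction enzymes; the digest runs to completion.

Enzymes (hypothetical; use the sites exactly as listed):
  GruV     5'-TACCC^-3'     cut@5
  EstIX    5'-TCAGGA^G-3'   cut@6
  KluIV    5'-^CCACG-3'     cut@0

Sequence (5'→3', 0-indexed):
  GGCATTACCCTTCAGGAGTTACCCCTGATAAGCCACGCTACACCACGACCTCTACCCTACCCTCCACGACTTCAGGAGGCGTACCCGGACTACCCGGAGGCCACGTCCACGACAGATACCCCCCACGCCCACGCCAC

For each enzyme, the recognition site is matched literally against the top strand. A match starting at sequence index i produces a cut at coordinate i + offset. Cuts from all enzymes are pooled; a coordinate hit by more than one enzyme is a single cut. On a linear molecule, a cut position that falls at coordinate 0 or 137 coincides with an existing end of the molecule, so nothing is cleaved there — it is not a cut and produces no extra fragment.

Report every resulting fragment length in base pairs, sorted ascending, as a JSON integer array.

[1,1,5,5,6,6,7,7,8,9,9,9,10,10,14,15,15]

Per-enzyme occurrences:
  GruV TACCC/5: at [5, 19, 52, 57, 81, 90, 116] ⇒ [10, 24, 57, 62, 86, 95, 121]
  EstIX TCAGGAG/6: at [11, 71] ⇒ [17, 77]
  KluIV CCACG/0: at [32, 42, 63, 100, 106, 122, 128] ⇒ [32, 42, 63, 100, 106, 122, 128]

All cut coordinates (distinct, sorted): [10, 17, 24, 32, 42, 57, 62, 63, 77, 86, 95, 100, 106, 121, 122, 128]

Fragment lengths:
  [0,10): 10 bp
  [10,17): 7 bp
  [17,24): 7 bp
  [24,32): 8 bp
  [32,42): 10 bp
  [42,57): 15 bp
  [57,62): 5 bp
  [62,63): 1 bp
  [63,77): 14 bp
  [77,86): 9 bp
  [86,95): 9 bp
  [95,100): 5 bp
  [100,106): 6 bp
  [106,121): 15 bp
  [121,122): 1 bp
  [122,128): 6 bp
  [128,137): 9 bp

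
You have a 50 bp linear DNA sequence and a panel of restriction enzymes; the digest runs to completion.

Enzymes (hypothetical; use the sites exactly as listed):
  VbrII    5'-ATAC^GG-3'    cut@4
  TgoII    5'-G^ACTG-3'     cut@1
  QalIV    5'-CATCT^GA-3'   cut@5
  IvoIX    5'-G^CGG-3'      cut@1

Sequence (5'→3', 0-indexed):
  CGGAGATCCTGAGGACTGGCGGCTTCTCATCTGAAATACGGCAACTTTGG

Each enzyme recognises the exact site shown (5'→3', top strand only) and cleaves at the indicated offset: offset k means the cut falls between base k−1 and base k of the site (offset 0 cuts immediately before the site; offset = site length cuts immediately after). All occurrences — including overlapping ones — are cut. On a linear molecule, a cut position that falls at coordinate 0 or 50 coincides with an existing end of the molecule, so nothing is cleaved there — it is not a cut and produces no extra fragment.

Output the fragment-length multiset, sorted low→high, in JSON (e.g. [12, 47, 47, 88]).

Scan for sites:
  VbrII (ATACGG, off=4): starts [35] → cuts [39]
  TgoII (GACTG, off=1): starts [13] → cuts [14]
  QalIV (CATCTGA, off=5): starts [27] → cuts [32]
  IvoIX (GCGG, off=1): starts [18] → cuts [19]

All cut coordinates (distinct, sorted): [14, 19, 32, 39]

Fragments:
  [0,14): 14 bp
  [14,19): 5 bp
  [19,32): 13 bp
  [32,39): 7 bp
  [39,50): 11 bp

[5,7,11,13,14]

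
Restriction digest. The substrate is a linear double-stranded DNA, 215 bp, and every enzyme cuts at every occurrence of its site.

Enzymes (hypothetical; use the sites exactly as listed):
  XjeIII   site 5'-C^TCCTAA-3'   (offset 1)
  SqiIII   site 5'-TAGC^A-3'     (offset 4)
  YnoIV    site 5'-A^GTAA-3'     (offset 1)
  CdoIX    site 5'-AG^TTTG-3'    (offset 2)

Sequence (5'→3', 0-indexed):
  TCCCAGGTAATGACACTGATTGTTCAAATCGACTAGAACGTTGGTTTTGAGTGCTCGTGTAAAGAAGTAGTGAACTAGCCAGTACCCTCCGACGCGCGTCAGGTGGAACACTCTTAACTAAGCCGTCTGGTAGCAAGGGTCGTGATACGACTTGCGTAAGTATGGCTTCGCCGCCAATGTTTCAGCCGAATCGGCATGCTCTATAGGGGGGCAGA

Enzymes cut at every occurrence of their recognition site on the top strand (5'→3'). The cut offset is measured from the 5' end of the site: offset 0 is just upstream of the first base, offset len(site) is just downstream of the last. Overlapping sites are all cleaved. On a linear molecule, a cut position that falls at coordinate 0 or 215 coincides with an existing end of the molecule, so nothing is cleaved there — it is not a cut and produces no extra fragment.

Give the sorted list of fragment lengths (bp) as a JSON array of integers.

[81,134]

Scan for sites:
  XjeIII (CTCCTAA, off=1): no sites
  SqiIII (TAGCA, off=4): starts [130] → cuts [134]
  YnoIV (AGTAA, off=1): no sites
  CdoIX (AGTTTG, off=2): no sites

Pooled cuts: [134]

Fragment lengths:
  [0,134): 134 bp
  [134,215): 81 bp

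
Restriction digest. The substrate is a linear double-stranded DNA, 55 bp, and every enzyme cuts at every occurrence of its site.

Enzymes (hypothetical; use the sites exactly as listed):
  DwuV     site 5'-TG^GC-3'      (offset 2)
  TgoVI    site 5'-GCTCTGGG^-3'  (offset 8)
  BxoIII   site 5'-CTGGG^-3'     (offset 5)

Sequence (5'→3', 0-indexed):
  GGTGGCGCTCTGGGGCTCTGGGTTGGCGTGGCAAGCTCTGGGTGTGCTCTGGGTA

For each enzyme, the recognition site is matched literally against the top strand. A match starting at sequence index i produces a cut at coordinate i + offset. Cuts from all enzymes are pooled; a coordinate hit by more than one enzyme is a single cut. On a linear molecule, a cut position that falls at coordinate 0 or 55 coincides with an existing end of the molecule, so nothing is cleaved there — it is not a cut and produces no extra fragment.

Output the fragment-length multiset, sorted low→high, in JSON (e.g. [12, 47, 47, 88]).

Site scan:
  DwuV (TGGC, off=2): starts [2, 23, 28] → cuts [4, 25, 30]
  TgoVI (GCTCTGGG, off=8): starts [6, 14, 34, 45] → cuts [14, 22, 42, 53]
  BxoIII (CTGGG, off=5): starts [9, 17, 37, 48] → cuts [14, 22, 42, 53]

Pooled cuts: [4, 14, 22, 25, 30, 42, 53]

Fragments:
  [0,4): 4 bp
  [4,14): 10 bp
  [14,22): 8 bp
  [22,25): 3 bp
  [25,30): 5 bp
  [30,42): 12 bp
  [42,53): 11 bp
  [53,55): 2 bp

[2,3,4,5,8,10,11,12]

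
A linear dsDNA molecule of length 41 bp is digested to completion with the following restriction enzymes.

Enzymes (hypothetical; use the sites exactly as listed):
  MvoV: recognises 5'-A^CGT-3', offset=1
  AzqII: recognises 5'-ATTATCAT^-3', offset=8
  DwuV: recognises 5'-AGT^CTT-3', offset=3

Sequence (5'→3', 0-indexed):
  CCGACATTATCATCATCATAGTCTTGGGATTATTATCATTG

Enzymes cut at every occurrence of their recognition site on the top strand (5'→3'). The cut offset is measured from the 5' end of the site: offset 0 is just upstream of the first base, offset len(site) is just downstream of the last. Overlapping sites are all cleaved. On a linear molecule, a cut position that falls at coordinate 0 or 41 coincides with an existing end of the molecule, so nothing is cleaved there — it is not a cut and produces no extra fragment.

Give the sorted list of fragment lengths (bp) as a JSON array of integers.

Per-enzyme occurrences:
  MvoV (ACGT, off=1): no sites
  AzqII ATTATCAT/8: at [5, 31] ⇒ [13, 39]
  DwuV AGTCTT/3: at [19] ⇒ [22]

Pooled cuts: [13, 22, 39]

Fragments:
  [0,13): 13 bp
  [13,22): 9 bp
  [22,39): 17 bp
  [39,41): 2 bp

[2,9,13,17]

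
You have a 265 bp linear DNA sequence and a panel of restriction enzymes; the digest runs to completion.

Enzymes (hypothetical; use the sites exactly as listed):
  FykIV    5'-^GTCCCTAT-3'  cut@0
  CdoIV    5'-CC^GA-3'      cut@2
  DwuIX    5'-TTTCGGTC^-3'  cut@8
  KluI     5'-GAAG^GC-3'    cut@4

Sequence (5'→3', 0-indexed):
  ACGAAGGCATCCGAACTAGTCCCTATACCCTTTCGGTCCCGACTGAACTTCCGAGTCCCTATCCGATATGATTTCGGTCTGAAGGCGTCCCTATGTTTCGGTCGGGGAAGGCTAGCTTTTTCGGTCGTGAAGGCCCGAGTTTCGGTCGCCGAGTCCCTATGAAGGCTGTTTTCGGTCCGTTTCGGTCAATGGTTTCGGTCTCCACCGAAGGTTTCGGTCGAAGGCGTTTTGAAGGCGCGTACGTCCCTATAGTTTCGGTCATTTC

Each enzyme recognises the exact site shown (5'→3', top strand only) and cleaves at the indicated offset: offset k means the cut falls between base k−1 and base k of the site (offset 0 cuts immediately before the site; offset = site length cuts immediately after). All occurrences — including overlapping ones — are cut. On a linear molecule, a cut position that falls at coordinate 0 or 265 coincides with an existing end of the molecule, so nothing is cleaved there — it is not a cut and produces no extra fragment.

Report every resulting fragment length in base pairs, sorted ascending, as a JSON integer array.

[2,2,2,2,3,4,4,5,5,6,6,6,6,6,7,8,10,10,11,11,12,12,13,13,13,15,16,17,18,20]

Per-enzyme occurrences:
  FykIV GTCCCTAT/0: at [18, 54, 86, 152, 242] ⇒ [18, 54, 86, 152, 242]
  CdoIV CCGA/2: at [10, 38, 50, 62, 134, 148, 204] ⇒ [12, 40, 52, 64, 136, 150, 206]
  DwuIX TTTCGGTC/8: at [30, 71, 95, 118, 139, 169, 179, 192, 211, 252] ⇒ [38, 79, 103, 126, 147, 177, 187, 200, 219, 260]
  KluI GAAGGC/4: at [2, 80, 106, 128, 160, 219, 230] ⇒ [6, 84, 110, 132, 164, 223, 234]

Pooled cuts: [6, 12, 18, 38, 40, 52, 54, 64, 79, 84, 86, 103, 110, 126, 132, 136, 147, 150, 152, 164, 177, 187, 200, 206, 219, 223, 234, 242, 260]

Fragments:
  [0,6): 6 bp
  [6,12): 6 bp
  [12,18): 6 bp
  [18,38): 20 bp
  [38,40): 2 bp
  [40,52): 12 bp
  [52,54): 2 bp
  [54,64): 10 bp
  [64,79): 15 bp
  [79,84): 5 bp
  [84,86): 2 bp
  [86,103): 17 bp
  [103,110): 7 bp
  [110,126): 16 bp
  [126,132): 6 bp
  [132,136): 4 bp
  [136,147): 11 bp
  [147,150): 3 bp
  [150,152): 2 bp
  [152,164): 12 bp
  [164,177): 13 bp
  [177,187): 10 bp
  [187,200): 13 bp
  [200,206): 6 bp
  [206,219): 13 bp
  [219,223): 4 bp
  [223,234): 11 bp
  [234,242): 8 bp
  [242,260): 18 bp
  [260,265): 5 bp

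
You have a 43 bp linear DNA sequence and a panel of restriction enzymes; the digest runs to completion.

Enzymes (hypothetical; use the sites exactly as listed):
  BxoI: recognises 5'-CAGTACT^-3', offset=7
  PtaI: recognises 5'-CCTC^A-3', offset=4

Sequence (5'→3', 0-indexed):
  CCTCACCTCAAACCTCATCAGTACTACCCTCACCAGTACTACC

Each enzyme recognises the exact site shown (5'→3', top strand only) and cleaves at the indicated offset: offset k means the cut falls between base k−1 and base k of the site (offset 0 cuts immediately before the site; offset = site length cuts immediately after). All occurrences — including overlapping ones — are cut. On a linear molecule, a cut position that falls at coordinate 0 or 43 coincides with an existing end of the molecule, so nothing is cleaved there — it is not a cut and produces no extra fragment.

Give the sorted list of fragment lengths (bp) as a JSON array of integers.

[3,4,5,6,7,9,9]

Site scan:
  BxoI (CAGTACT, off=7): starts [18, 33] → cuts [25, 40]
  PtaI (CCTCA, off=4): starts [0, 5, 12, 27] → cuts [4, 9, 16, 31]

Pooled cuts: [4, 9, 16, 25, 31, 40]

Fragments:
  [0,4): 4 bp
  [4,9): 5 bp
  [9,16): 7 bp
  [16,25): 9 bp
  [25,31): 6 bp
  [31,40): 9 bp
  [40,43): 3 bp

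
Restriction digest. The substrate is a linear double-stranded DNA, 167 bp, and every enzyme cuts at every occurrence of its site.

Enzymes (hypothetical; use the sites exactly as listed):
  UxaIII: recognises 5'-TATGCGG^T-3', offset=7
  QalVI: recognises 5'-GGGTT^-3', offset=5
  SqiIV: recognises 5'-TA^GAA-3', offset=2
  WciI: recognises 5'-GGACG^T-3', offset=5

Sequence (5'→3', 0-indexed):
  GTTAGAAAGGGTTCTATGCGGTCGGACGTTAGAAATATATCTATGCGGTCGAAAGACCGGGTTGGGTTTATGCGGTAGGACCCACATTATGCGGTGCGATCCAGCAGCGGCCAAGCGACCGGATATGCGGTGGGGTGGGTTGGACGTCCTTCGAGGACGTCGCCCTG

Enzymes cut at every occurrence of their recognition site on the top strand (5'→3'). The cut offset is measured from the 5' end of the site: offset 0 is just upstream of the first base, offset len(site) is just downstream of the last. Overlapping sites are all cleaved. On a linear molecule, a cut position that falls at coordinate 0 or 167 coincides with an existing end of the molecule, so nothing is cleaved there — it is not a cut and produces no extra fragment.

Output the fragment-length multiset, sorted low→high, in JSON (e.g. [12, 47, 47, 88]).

[3,4,5,5,7,7,8,8,9,11,13,15,17,19,36]

Site scan:
  UxaIII TATGCGGT/7: at [14, 41, 68, 87, 123] ⇒ [21, 48, 75, 94, 130]
  QalVI GGGTT/5: at [8, 58, 63, 136] ⇒ [13, 63, 68, 141]
  SqiIV TAGAA/2: at [2, 29] ⇒ [4, 31]
  WciI GGACGT/5: at [23, 141, 154] ⇒ [28, 146, 159]

All cut coordinates (distinct, sorted): [4, 13, 21, 28, 31, 48, 63, 68, 75, 94, 130, 141, 146, 159]

Fragment lengths:
  [0,4): 4 bp
  [4,13): 9 bp
  [13,21): 8 bp
  [21,28): 7 bp
  [28,31): 3 bp
  [31,48): 17 bp
  [48,63): 15 bp
  [63,68): 5 bp
  [68,75): 7 bp
  [75,94): 19 bp
  [94,130): 36 bp
  [130,141): 11 bp
  [141,146): 5 bp
  [146,159): 13 bp
  [159,167): 8 bp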